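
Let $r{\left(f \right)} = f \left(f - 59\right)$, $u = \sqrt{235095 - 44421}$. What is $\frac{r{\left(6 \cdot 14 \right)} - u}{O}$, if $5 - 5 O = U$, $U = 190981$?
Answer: $- \frac{2625}{47744} + \frac{45 \sqrt{2354}}{190976} \approx -0.043548$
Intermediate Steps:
$u = 9 \sqrt{2354}$ ($u = \sqrt{190674} = 9 \sqrt{2354} \approx 436.66$)
$r{\left(f \right)} = f \left(-59 + f\right)$
$O = - \frac{190976}{5}$ ($O = 1 - \frac{190981}{5} = - \frac{190976}{5} \approx -38195.0$)
$\frac{r{\left(6 \cdot 14 \right)} - u}{O} = \frac{6 \cdot 14 \left(-59 + 6 \cdot 14\right) - 9 \sqrt{2354}}{- \frac{190976}{5}} = \left(84 \left(-59 + 84\right) - 9 \sqrt{2354}\right) \left(- \frac{5}{190976}\right) = \left(84 \cdot 25 - 9 \sqrt{2354}\right) \left(- \frac{5}{190976}\right) = \left(2100 - 9 \sqrt{2354}\right) \left(- \frac{5}{190976}\right) = - \frac{2625}{47744} + \frac{45 \sqrt{2354}}{190976}$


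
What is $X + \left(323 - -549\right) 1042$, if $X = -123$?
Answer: $908501$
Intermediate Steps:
$X + \left(323 - -549\right) 1042 = -123 + \left(323 - -549\right) 1042 = -123 + \left(323 + 549\right) 1042 = -123 + 872 \cdot 1042 = -123 + 908624 = 908501$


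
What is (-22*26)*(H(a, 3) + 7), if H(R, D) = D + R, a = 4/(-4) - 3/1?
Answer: -3432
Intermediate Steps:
a = -4 (a = 4*(-1/4) - 3*1 = -1 - 3 = -4)
(-22*26)*(H(a, 3) + 7) = (-22*26)*((3 - 4) + 7) = -572*(-1 + 7) = -572*6 = -3432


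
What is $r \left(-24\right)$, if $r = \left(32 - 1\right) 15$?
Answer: $-11160$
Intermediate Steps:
$r = 465$ ($r = 31 \cdot 15 = 465$)
$r \left(-24\right) = 465 \left(-24\right) = -11160$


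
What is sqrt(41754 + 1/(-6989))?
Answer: sqrt(2039520929245)/6989 ≈ 204.34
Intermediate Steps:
sqrt(41754 + 1/(-6989)) = sqrt(41754 - 1/6989) = sqrt(291818705/6989) = sqrt(2039520929245)/6989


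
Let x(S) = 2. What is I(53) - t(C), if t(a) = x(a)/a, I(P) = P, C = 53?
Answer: 2807/53 ≈ 52.962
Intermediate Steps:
t(a) = 2/a
I(53) - t(C) = 53 - 2/53 = 2807/53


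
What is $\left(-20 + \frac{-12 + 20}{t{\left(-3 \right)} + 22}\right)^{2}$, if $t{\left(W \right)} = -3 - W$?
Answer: $\frac{46656}{121} \approx 385.59$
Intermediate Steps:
$\left(-20 + \frac{-12 + 20}{t{\left(-3 \right)} + 22}\right)^{2} = \left(-20 + \frac{-12 + 20}{\left(-3 - -3\right) + 22}\right)^{2} = \left(-20 + \frac{8}{\left(-3 + 3\right) + 22}\right)^{2} = \left(-20 + \frac{8}{0 + 22}\right)^{2} = \left(-20 + \frac{8}{22}\right)^{2} = \left(-20 + 8 \cdot \frac{1}{22}\right)^{2} = \left(-20 + \frac{4}{11}\right)^{2} = \left(- \frac{216}{11}\right)^{2} = \frac{46656}{121}$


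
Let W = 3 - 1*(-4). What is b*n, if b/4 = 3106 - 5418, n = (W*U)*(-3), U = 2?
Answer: 388416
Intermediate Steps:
W = 7 (W = 3 + 4 = 7)
n = -42 (n = (7*2)*(-3) = 14*(-3) = -42)
b = -9248 (b = 4*(3106 - 5418) = 4*(-2312) = -9248)
b*n = -9248*(-42) = 388416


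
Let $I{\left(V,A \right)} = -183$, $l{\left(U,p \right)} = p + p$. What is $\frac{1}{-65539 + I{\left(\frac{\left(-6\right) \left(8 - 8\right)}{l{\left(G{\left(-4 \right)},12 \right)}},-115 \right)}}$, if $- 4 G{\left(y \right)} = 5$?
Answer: $- \frac{1}{65722} \approx -1.5216 \cdot 10^{-5}$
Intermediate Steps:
$G{\left(y \right)} = - \frac{5}{4}$ ($G{\left(y \right)} = \left(- \frac{1}{4}\right) 5 = - \frac{5}{4}$)
$l{\left(U,p \right)} = 2 p$
$\frac{1}{-65539 + I{\left(\frac{\left(-6\right) \left(8 - 8\right)}{l{\left(G{\left(-4 \right)},12 \right)}},-115 \right)}} = \frac{1}{-65539 - 183} = \frac{1}{-65722} = - \frac{1}{65722}$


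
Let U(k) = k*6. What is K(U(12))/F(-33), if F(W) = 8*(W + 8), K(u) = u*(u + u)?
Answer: -1296/25 ≈ -51.840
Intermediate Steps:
U(k) = 6*k
K(u) = 2*u² (K(u) = u*(2*u) = 2*u²)
F(W) = 64 + 8*W (F(W) = 8*(8 + W) = 64 + 8*W)
K(U(12))/F(-33) = (2*(6*12)²)/(64 + 8*(-33)) = (2*72²)/(64 - 264) = (2*5184)/(-200) = 10368*(-1/200) = -1296/25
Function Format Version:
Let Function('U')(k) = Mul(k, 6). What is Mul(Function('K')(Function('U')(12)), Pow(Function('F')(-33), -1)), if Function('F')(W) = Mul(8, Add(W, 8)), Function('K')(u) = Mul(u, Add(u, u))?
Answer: Rational(-1296, 25) ≈ -51.840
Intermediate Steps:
Function('U')(k) = Mul(6, k)
Function('K')(u) = Mul(2, Pow(u, 2)) (Function('K')(u) = Mul(u, Mul(2, u)) = Mul(2, Pow(u, 2)))
Function('F')(W) = Add(64, Mul(8, W)) (Function('F')(W) = Mul(8, Add(8, W)) = Add(64, Mul(8, W)))
Mul(Function('K')(Function('U')(12)), Pow(Function('F')(-33), -1)) = Mul(Mul(2, Pow(Mul(6, 12), 2)), Pow(Add(64, Mul(8, -33)), -1)) = Mul(Mul(2, Pow(72, 2)), Pow(Add(64, -264), -1)) = Mul(Mul(2, 5184), Pow(-200, -1)) = Mul(10368, Rational(-1, 200)) = Rational(-1296, 25)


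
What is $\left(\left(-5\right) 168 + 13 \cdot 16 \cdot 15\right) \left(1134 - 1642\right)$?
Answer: $-1158240$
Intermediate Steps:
$\left(\left(-5\right) 168 + 13 \cdot 16 \cdot 15\right) \left(1134 - 1642\right) = \left(-840 + 208 \cdot 15\right) \left(-508\right) = \left(-840 + 3120\right) \left(-508\right) = 2280 \left(-508\right) = -1158240$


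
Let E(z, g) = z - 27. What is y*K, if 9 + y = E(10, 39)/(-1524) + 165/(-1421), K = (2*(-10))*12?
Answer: 394354780/180467 ≈ 2185.2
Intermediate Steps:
E(z, g) = -27 + z
K = -240 (K = -20*12 = -240)
y = -19717739/2165604 (y = -9 + ((-27 + 10)/(-1524) + 165/(-1421)) = -9 + (-17*(-1/1524) + 165*(-1/1421)) = -9 + (17/1524 - 165/1421) = -9 - 227303/2165604 = -19717739/2165604 ≈ -9.1050)
y*K = -19717739/2165604*(-240) = 394354780/180467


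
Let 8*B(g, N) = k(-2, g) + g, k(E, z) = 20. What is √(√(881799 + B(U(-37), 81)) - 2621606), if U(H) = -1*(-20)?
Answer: √(-2621606 + 14*√4499) ≈ 1618.8*I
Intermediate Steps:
U(H) = 20
B(g, N) = 5/2 + g/8 (B(g, N) = (20 + g)/8 = 5/2 + g/8)
√(√(881799 + B(U(-37), 81)) - 2621606) = √(√(881799 + (5/2 + (⅛)*20)) - 2621606) = √(√(881799 + (5/2 + 5/2)) - 2621606) = √(√(881799 + 5) - 2621606) = √(√881804 - 2621606) = √(14*√4499 - 2621606) = √(-2621606 + 14*√4499)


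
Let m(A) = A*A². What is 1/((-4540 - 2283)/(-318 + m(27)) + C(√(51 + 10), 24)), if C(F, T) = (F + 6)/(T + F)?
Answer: 3692034075/733326376 + 675005805*√61/733326376 ≈ 12.224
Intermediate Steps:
m(A) = A³
C(F, T) = (6 + F)/(F + T)
1/((-4540 - 2283)/(-318 + m(27)) + C(√(51 + 10), 24)) = 1/((-4540 - 2283)/(-318 + 27³) + (6 + √(51 + 10))/(√(51 + 10) + 24)) = 1/(-6823/(-318 + 19683) + (6 + √61)/(√61 + 24)) = 1/(-6823/19365 + (6 + √61)/(24 + √61))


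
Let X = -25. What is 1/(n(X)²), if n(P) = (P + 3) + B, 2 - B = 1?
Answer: 1/441 ≈ 0.0022676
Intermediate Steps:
B = 1 (B = 2 - 1*1 = 2 - 1 = 1)
n(P) = 4 + P (n(P) = (P + 3) + 1 = (3 + P) + 1 = 4 + P)
1/(n(X)²) = 1/((4 - 25)²) = 1/((-21)²) = 1/441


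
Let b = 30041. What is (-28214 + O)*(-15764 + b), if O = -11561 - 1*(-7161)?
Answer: -465630078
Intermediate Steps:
O = -4400 (O = -11561 + 7161 = -4400)
(-28214 + O)*(-15764 + b) = (-28214 - 4400)*(-15764 + 30041) = -32614*14277 = -465630078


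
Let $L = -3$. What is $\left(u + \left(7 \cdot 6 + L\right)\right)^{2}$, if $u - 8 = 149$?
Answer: $38416$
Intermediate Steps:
$u = 157$ ($u = 8 + 149 = 157$)
$\left(u + \left(7 \cdot 6 + L\right)\right)^{2} = \left(157 + \left(7 \cdot 6 - 3\right)\right)^{2} = \left(157 + \left(42 - 3\right)\right)^{2} = \left(157 + 39\right)^{2} = 196^{2} = 38416$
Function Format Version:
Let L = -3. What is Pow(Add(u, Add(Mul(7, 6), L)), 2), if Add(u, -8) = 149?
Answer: 38416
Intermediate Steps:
u = 157 (u = Add(8, 149) = 157)
Pow(Add(u, Add(Mul(7, 6), L)), 2) = Pow(Add(157, Add(Mul(7, 6), -3)), 2) = Pow(Add(157, Add(42, -3)), 2) = Pow(Add(157, 39), 2) = Pow(196, 2) = 38416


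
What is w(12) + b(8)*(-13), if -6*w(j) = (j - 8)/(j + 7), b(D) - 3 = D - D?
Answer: -2225/57 ≈ -39.035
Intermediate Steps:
b(D) = 3 (b(D) = 3 + (D - D) = 3 + 0 = 3)
w(j) = -(-8 + j)/(6*(7 + j)) (w(j) = -(j - 8)/(6*(j + 7)) = -(-8 + j)/(6*(7 + j)))
w(12) + b(8)*(-13) = (8 - 1*12)/(6*(7 + 12)) + 3*(-13) = (1/6)*(8 - 12)/19 - 39 = (1/6)*(1/19)*(-4) - 39 = -2/57 - 39 = -2225/57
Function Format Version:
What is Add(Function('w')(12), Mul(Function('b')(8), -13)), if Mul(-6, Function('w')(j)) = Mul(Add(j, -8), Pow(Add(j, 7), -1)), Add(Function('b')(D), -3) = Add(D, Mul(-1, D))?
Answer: Rational(-2225, 57) ≈ -39.035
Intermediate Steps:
Function('b')(D) = 3 (Function('b')(D) = Add(3, Add(D, Mul(-1, D))) = Add(3, 0) = 3)
Function('w')(j) = Mul(Rational(-1, 6), Pow(Add(7, j), -1), Add(-8, j)) (Function('w')(j) = Mul(Rational(-1, 6), Mul(Add(j, -8), Pow(Add(j, 7), -1))) = Mul(Rational(-1, 6), Mul(Add(-8, j), Pow(Add(7, j), -1))) = Mul(Rational(-1, 6), Mul(Pow(Add(7, j), -1), Add(-8, j))) = Mul(Rational(-1, 6), Pow(Add(7, j), -1), Add(-8, j)))
Add(Function('w')(12), Mul(Function('b')(8), -13)) = Add(Mul(Rational(1, 6), Pow(Add(7, 12), -1), Add(8, Mul(-1, 12))), Mul(3, -13)) = Add(Mul(Rational(1, 6), Pow(19, -1), Add(8, -12)), -39) = Add(Mul(Rational(1, 6), Rational(1, 19), -4), -39) = Add(Rational(-2, 57), -39) = Rational(-2225, 57)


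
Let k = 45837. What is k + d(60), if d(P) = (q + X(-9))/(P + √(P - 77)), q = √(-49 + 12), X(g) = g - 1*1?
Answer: (√37 - 2750210*I + 45837*√17)/(√17 - 60*I) ≈ 45837.0 + 0.1123*I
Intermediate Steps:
X(g) = -1 + g (X(g) = g - 1 = -1 + g)
q = I*√37 (q = √(-37) = I*√37 ≈ 6.0828*I)
d(P) = (-10 + I*√37)/(P + √(-77 + P)) (d(P) = (I*√37 + (-1 - 9))/(P + √(P - 77)) = (I*√37 - 10)/(P + √(-77 + P)) = (-10 + I*√37)/(P + √(-77 + P)))
k + d(60) = 45837 + (-10 + I*√37)/(60 + √(-77 + 60)) = 45837 + (-10 + I*√37)/(60 + √(-17)) = 45837 + (-10 + I*√37)/(60 + I*√17)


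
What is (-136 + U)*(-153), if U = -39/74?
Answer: 1545759/74 ≈ 20889.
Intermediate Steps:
U = -39/74 (U = -39*1/74 = -39/74 ≈ -0.52703)
(-136 + U)*(-153) = (-136 - 39/74)*(-153) = -10103/74*(-153) = 1545759/74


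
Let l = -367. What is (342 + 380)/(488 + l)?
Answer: 722/121 ≈ 5.9669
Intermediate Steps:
(342 + 380)/(488 + l) = (342 + 380)/(488 - 367) = 722/121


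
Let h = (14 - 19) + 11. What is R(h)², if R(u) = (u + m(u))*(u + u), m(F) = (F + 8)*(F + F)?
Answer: 4359744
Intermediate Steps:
m(F) = 2*F*(8 + F) (m(F) = (8 + F)*(2*F) = 2*F*(8 + F))
h = 6 (h = -5 + 11 = 6)
R(u) = 2*u*(u + 2*u*(8 + u)) (R(u) = (u + 2*u*(8 + u))*(u + u) = (u + 2*u*(8 + u))*(2*u) = 2*u*(u + 2*u*(8 + u)))
R(h)² = (6²*(34 + 4*6))² = (36*(34 + 24))² = (36*58)² = 2088² = 4359744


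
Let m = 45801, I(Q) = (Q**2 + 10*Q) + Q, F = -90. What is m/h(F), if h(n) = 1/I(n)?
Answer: 325645110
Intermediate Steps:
I(Q) = Q**2 + 11*Q
h(n) = 1/(n*(11 + n))
m/h(F) = 45801/((1/((-90)*(11 - 90)))) = 45801/((-1/90/(-79))) = 45801/((-1/90*(-1/79))) = 45801/(1/7110) = 45801*7110 = 325645110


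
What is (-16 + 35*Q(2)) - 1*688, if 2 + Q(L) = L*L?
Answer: -634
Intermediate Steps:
Q(L) = -2 + L² (Q(L) = -2 + L*L = -2 + L²)
(-16 + 35*Q(2)) - 1*688 = (-16 + 35*(-2 + 2²)) - 1*688 = (-16 + 35*(-2 + 4)) - 688 = (-16 + 35*2) - 688 = (-16 + 70) - 688 = 54 - 688 = -634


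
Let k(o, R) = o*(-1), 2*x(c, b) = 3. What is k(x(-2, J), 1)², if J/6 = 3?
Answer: 9/4 ≈ 2.2500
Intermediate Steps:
J = 18 (J = 6*3 = 18)
x(c, b) = 3/2 (x(c, b) = (½)*3 = 3/2)
k(o, R) = -o
k(x(-2, J), 1)² = (-1*3/2)² = (-3/2)² = 9/4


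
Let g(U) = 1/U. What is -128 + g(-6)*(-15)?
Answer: -251/2 ≈ -125.50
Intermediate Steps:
-128 + g(-6)*(-15) = -128 - 15/(-6) = -128 - ⅙*(-15) = -128 + 5/2 = -251/2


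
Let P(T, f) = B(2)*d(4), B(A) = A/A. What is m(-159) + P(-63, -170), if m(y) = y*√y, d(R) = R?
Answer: 4 - 159*I*√159 ≈ 4.0 - 2004.9*I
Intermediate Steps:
B(A) = 1
m(y) = y^(3/2)
P(T, f) = 4 (P(T, f) = 1*4 = 4)
m(-159) + P(-63, -170) = (-159)^(3/2) + 4 = -159*I*√159 + 4 = 4 - 159*I*√159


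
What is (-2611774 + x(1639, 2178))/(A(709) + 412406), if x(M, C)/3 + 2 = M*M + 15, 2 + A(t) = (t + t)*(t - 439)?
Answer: 1361807/198816 ≈ 6.8496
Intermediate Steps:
A(t) = -2 + 2*t*(-439 + t) (A(t) = -2 + (t + t)*(t - 439) = -2 + (2*t)*(-439 + t) = -2 + 2*t*(-439 + t))
x(M, C) = 39 + 3*M**2 (x(M, C) = -6 + 3*(M*M + 15) = -6 + 3*(M**2 + 15) = -6 + 3*(15 + M**2) = -6 + (45 + 3*M**2) = 39 + 3*M**2)
(-2611774 + x(1639, 2178))/(A(709) + 412406) = (-2611774 + (39 + 3*1639**2))/((-2 - 878*709 + 2*709**2) + 412406) = (-2611774 + (39 + 3*2686321))/((-2 - 622502 + 2*502681) + 412406) = (-2611774 + (39 + 8058963))/((-2 - 622502 + 1005362) + 412406) = (-2611774 + 8059002)/(382858 + 412406) = 5447228/795264 = 5447228*(1/795264) = 1361807/198816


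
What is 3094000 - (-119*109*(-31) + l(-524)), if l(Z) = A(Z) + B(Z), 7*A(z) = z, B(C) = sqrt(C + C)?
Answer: 18843817/7 - 2*I*sqrt(262) ≈ 2.692e+6 - 32.373*I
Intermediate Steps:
B(C) = sqrt(2)*sqrt(C) (B(C) = sqrt(2*C) = sqrt(2)*sqrt(C))
A(z) = z/7
l(Z) = Z/7 + sqrt(2)*sqrt(Z)
3094000 - (-119*109*(-31) + l(-524)) = 3094000 - (-119*109*(-31) + ((1/7)*(-524) + sqrt(2)*sqrt(-524))) = 3094000 - (-12971*(-31) + (-524/7 + sqrt(2)*(2*I*sqrt(131)))) = 3094000 - (402101 + (-524/7 + 2*I*sqrt(262))) = 3094000 - (2814183/7 + 2*I*sqrt(262)) = 3094000 + (-2814183/7 - 2*I*sqrt(262)) = 18843817/7 - 2*I*sqrt(262)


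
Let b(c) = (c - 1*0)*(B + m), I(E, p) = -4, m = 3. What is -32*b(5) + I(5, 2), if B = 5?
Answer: -1284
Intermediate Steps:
b(c) = 8*c (b(c) = (c - 1*0)*(5 + 3) = (c + 0)*8 = c*8 = 8*c)
-32*b(5) + I(5, 2) = -256*5 - 4 = -32*40 - 4 = -1280 - 4 = -1284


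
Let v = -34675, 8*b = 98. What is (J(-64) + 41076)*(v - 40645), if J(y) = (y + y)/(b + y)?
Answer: -640464338080/207 ≈ -3.0940e+9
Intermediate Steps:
b = 49/4 (b = (⅛)*98 = 49/4 ≈ 12.250)
J(y) = 2*y/(49/4 + y) (J(y) = (y + y)/(49/4 + y) = (2*y)/(49/4 + y) = 2*y/(49/4 + y))
(J(-64) + 41076)*(v - 40645) = (8*(-64)/(49 + 4*(-64)) + 41076)*(-34675 - 40645) = (8*(-64)/(49 - 256) + 41076)*(-75320) = (8*(-64)/(-207) + 41076)*(-75320) = (8*(-64)*(-1/207) + 41076)*(-75320) = (512/207 + 41076)*(-75320) = (8503244/207)*(-75320) = -640464338080/207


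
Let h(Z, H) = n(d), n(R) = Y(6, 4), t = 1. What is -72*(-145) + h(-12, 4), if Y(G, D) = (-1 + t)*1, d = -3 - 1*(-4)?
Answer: 10440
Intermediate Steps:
d = 1 (d = -3 + 4 = 1)
Y(G, D) = 0 (Y(G, D) = (-1 + 1)*1 = 0*1 = 0)
n(R) = 0
h(Z, H) = 0
-72*(-145) + h(-12, 4) = -72*(-145) + 0 = 10440 + 0 = 10440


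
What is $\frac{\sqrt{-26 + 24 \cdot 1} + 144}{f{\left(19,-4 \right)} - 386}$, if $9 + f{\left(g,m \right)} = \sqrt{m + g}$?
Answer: $- \frac{144 + i \sqrt{2}}{395 - \sqrt{15}} \approx -0.36817 - 0.0036157 i$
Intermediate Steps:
$f{\left(g,m \right)} = -9 + \sqrt{g + m}$ ($f{\left(g,m \right)} = -9 + \sqrt{m + g} = -9 + \sqrt{g + m}$)
$\frac{\sqrt{-26 + 24 \cdot 1} + 144}{f{\left(19,-4 \right)} - 386} = \frac{\sqrt{-26 + 24 \cdot 1} + 144}{\left(-9 + \sqrt{19 - 4}\right) - 386} = \frac{\sqrt{-26 + 24} + 144}{\left(-9 + \sqrt{15}\right) - 386} = \frac{\sqrt{-2} + 144}{-395 + \sqrt{15}} = \frac{i \sqrt{2} + 144}{-395 + \sqrt{15}} = \frac{144 + i \sqrt{2}}{-395 + \sqrt{15}}$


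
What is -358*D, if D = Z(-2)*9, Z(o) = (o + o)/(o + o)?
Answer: -3222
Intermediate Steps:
Z(o) = 1 (Z(o) = (2*o)/((2*o)) = (2*o)*(1/(2*o)) = 1)
D = 9 (D = 1*9 = 9)
-358*D = -358*9 = -3222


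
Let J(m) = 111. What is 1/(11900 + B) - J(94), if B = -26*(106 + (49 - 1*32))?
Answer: -965921/8702 ≈ -111.00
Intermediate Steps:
B = -3198 (B = -26*(106 + (49 - 32)) = -26*(106 + 17) = -26*123 = -3198)
1/(11900 + B) - J(94) = 1/(11900 - 3198) - 1*111 = 1/8702 - 111 = -965921/8702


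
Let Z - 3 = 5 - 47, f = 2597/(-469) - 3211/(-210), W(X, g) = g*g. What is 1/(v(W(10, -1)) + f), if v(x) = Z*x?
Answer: -14070/411503 ≈ -0.034192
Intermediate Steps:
W(X, g) = g²
f = 137227/14070 (f = 2597*(-1/469) - 3211*(-1/210) = -371/67 + 3211/210 = 137227/14070 ≈ 9.7532)
Z = -39 (Z = 3 + (5 - 47) = 3 - 42 = -39)
v(x) = -39*x
1/(v(W(10, -1)) + f) = 1/(-39*(-1)² + 137227/14070) = 1/(-39*1 + 137227/14070) = 1/(-39 + 137227/14070) = 1/(-411503/14070) = -14070/411503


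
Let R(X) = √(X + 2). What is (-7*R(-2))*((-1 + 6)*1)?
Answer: 0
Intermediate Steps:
R(X) = √(2 + X)
(-7*R(-2))*((-1 + 6)*1) = (-7*√(2 - 2))*((-1 + 6)*1) = (-7*√0)*(5*1) = -7*0*5 = 0*5 = 0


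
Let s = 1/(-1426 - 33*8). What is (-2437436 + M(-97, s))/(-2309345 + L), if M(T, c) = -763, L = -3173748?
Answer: 2438199/5483093 ≈ 0.44468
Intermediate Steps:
s = -1/1690 (s = 1/(-1426 - 264) = 1/(-1690) = -1/1690 ≈ -0.00059172)
(-2437436 + M(-97, s))/(-2309345 + L) = (-2437436 - 763)/(-2309345 - 3173748) = -2438199/(-5483093) = -2438199*(-1/5483093) = 2438199/5483093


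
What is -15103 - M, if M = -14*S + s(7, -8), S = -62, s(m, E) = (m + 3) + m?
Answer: -15988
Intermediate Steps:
s(m, E) = 3 + 2*m (s(m, E) = (3 + m) + m = 3 + 2*m)
M = 885 (M = -14*(-62) + (3 + 2*7) = 868 + (3 + 14) = 868 + 17 = 885)
-15103 - M = -15103 - 1*885 = -15103 - 885 = -15988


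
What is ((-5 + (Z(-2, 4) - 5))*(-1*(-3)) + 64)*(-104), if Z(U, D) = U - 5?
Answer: -1352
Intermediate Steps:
Z(U, D) = -5 + U
((-5 + (Z(-2, 4) - 5))*(-1*(-3)) + 64)*(-104) = ((-5 + ((-5 - 2) - 5))*(-1*(-3)) + 64)*(-104) = ((-5 + (-7 - 5))*3 + 64)*(-104) = ((-5 - 12)*3 + 64)*(-104) = (-17*3 + 64)*(-104) = (-51 + 64)*(-104) = 13*(-104) = -1352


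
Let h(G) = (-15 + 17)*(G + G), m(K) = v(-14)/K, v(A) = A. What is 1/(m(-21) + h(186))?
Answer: 3/2234 ≈ 0.0013429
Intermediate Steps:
m(K) = -14/K
h(G) = 4*G (h(G) = 2*(2*G) = 4*G)
1/(m(-21) + h(186)) = 1/(-14/(-21) + 4*186) = 1/(-14*(-1/21) + 744) = 1/(⅔ + 744) = 1/(2234/3) = 3/2234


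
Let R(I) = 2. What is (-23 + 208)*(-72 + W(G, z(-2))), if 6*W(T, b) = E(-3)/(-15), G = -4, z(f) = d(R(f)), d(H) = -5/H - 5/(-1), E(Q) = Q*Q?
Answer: -26677/2 ≈ -13339.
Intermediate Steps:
E(Q) = Q²
d(H) = 5 - 5/H (d(H) = -5/H - 5*(-1) = -5/H + 5 = 5 - 5/H)
z(f) = 5/2 (z(f) = 5 - 5/2 = 5/2)
W(T, b) = -⅒ (W(T, b) = ((-3)²/(-15))/6 = (9*(-1/15))/6 = (⅙)*(-⅗) = -⅒)
(-23 + 208)*(-72 + W(G, z(-2))) = (-23 + 208)*(-72 - ⅒) = 185*(-721/10) = -26677/2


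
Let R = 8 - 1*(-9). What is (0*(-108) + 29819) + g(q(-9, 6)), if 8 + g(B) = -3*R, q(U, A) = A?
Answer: 29760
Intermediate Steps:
R = 17 (R = 8 + 9 = 17)
g(B) = -59 (g(B) = -8 - 3*17 = -8 - 51 = -59)
(0*(-108) + 29819) + g(q(-9, 6)) = (0*(-108) + 29819) - 59 = (0 + 29819) - 59 = 29819 - 59 = 29760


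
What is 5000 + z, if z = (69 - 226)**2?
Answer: 29649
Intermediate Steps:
z = 24649 (z = (-157)**2 = 24649)
5000 + z = 5000 + 24649 = 29649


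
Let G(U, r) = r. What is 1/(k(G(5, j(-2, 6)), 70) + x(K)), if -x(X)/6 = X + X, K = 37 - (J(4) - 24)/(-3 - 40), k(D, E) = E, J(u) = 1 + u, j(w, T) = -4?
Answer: -43/15854 ≈ -0.0027122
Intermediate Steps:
K = 1572/43 (K = 37 - ((1 + 4) - 24)/(-3 - 40) = 37 - (5 - 24)/(-43) = 37 - (-19)*(-1)/43 = 37 - 1*19/43 = 37 - 19/43 = 1572/43 ≈ 36.558)
x(X) = -12*X (x(X) = -6*(X + X) = -12*X)
1/(k(G(5, j(-2, 6)), 70) + x(K)) = 1/(70 - 12*1572/43) = 1/(70 - 18864/43) = 1/(-15854/43) = -43/15854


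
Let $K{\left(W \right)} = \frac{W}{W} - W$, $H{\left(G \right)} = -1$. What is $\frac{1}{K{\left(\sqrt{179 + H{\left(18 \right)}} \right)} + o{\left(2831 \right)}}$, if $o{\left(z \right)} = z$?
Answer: $\frac{1416}{4010023} + \frac{\sqrt{178}}{8020046} \approx 0.00035478$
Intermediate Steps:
$K{\left(W \right)} = 1 - W$
$\frac{1}{K{\left(\sqrt{179 + H{\left(18 \right)}} \right)} + o{\left(2831 \right)}} = \frac{1}{\left(1 - \sqrt{179 - 1}\right) + 2831} = \frac{1}{\left(1 - \sqrt{178}\right) + 2831} = \frac{1}{2832 - \sqrt{178}}$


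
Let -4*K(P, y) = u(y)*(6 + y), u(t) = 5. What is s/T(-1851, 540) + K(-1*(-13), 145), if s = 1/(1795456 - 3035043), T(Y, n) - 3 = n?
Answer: -508187284459/2692382964 ≈ -188.75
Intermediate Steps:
T(Y, n) = 3 + n
K(P, y) = -15/2 - 5*y/4 (K(P, y) = -5*(6 + y)/4 = -(30 + 5*y)/4 = -15/2 - 5*y/4)
s = -1/1239587 (s = 1/(-1239587) = -1/1239587 ≈ -8.0672e-7)
s/T(-1851, 540) + K(-1*(-13), 145) = -1/(1239587*(3 + 540)) + (-15/2 - 5/4*145) = -1/1239587/543 + (-15/2 - 725/4) = -1/1239587*1/543 - 755/4 = -1/673095741 - 755/4 = -508187284459/2692382964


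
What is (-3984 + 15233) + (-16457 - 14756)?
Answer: -19964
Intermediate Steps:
(-3984 + 15233) + (-16457 - 14756) = 11249 - 31213 = -19964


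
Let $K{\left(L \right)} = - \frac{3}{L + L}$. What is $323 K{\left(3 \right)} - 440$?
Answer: $- \frac{1203}{2} \approx -601.5$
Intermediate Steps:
$K{\left(L \right)} = - \frac{3}{2 L}$
$323 K{\left(3 \right)} - 440 = 323 \left(- \frac{3}{2 \cdot 3}\right) - 440 = 323 \left(\left(- \frac{3}{2}\right) \frac{1}{3}\right) - 440 = 323 \left(- \frac{1}{2}\right) - 440 = - \frac{323}{2} - 440 = - \frac{1203}{2}$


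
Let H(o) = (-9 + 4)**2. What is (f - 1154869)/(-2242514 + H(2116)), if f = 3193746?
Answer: -2038877/2242489 ≈ -0.90920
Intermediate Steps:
H(o) = 25 (H(o) = (-5)**2 = 25)
(f - 1154869)/(-2242514 + H(2116)) = (3193746 - 1154869)/(-2242514 + 25) = 2038877/(-2242489) = 2038877*(-1/2242489) = -2038877/2242489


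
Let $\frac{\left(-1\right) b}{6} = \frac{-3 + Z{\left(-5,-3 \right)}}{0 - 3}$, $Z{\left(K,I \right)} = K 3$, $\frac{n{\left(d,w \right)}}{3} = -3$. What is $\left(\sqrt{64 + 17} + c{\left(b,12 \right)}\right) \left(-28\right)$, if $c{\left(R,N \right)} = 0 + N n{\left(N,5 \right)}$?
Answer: $2772$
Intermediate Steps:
$n{\left(d,w \right)} = -9$ ($n{\left(d,w \right)} = 3 \left(-3\right) = -9$)
$Z{\left(K,I \right)} = 3 K$
$b = -36$ ($b = - 6 \frac{-3 + 3 \left(-5\right)}{0 - 3} = - 6 \frac{-3 - 15}{-3} = - 6 \left(\left(-18\right) \left(- \frac{1}{3}\right)\right) = \left(-6\right) 6 = -36$)
$c{\left(R,N \right)} = - 9 N$ ($c{\left(R,N \right)} = 0 + N \left(-9\right) = 0 - 9 N = - 9 N$)
$\left(\sqrt{64 + 17} + c{\left(b,12 \right)}\right) \left(-28\right) = \left(\sqrt{64 + 17} - 108\right) \left(-28\right) = \left(\sqrt{81} - 108\right) \left(-28\right) = \left(9 - 108\right) \left(-28\right) = \left(-99\right) \left(-28\right) = 2772$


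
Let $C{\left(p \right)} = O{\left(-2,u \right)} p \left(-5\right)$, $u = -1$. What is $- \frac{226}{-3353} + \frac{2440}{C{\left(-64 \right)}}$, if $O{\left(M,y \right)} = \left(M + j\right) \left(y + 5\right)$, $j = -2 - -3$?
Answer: $- \frac{197301}{107296} \approx -1.8388$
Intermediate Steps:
$j = 1$ ($j = -2 + 3 = 1$)
$O{\left(M,y \right)} = \left(1 + M\right) \left(5 + y\right)$ ($O{\left(M,y \right)} = \left(M + 1\right) \left(y + 5\right) = \left(1 + M\right) \left(5 + y\right)$)
$C{\left(p \right)} = 20 p$ ($C{\left(p \right)} = \left(5 - 1 + 5 \left(-2\right) - -2\right) p \left(-5\right) = \left(5 - 1 - 10 + 2\right) p \left(-5\right) = - 4 p \left(-5\right) = 20 p$)
$- \frac{226}{-3353} + \frac{2440}{C{\left(-64 \right)}} = - \frac{226}{-3353} + \frac{2440}{20 \left(-64\right)} = \left(-226\right) \left(- \frac{1}{3353}\right) + \frac{2440}{-1280} = \frac{226}{3353} + 2440 \left(- \frac{1}{1280}\right) = \frac{226}{3353} - \frac{61}{32} = - \frac{197301}{107296}$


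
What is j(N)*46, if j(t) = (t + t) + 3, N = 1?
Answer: 230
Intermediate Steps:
j(t) = 3 + 2*t (j(t) = 2*t + 3 = 3 + 2*t)
j(N)*46 = (3 + 2*1)*46 = (3 + 2)*46 = 5*46 = 230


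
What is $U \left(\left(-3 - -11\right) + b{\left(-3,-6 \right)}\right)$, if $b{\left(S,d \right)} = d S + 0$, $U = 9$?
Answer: $234$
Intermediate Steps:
$b{\left(S,d \right)} = S d$ ($b{\left(S,d \right)} = S d + 0 = S d$)
$U \left(\left(-3 - -11\right) + b{\left(-3,-6 \right)}\right) = 9 \left(\left(-3 - -11\right) - -18\right) = 9 \left(\left(-3 + 11\right) + 18\right) = 9 \left(8 + 18\right) = 9 \cdot 26 = 234$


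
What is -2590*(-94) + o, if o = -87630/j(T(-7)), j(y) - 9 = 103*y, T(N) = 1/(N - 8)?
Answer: 3238135/16 ≈ 2.0238e+5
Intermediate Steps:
T(N) = 1/(-8 + N)
j(y) = 9 + 103*y
o = -657225/16 (o = -87630/(9 + 103/(-8 - 7)) = -87630/(9 + 103/(-15)) = -87630/(9 + 103*(-1/15)) = -87630/(9 - 103/15) = -87630/32/15 = -87630*15/32 = -657225/16 ≈ -41077.)
-2590*(-94) + o = -2590*(-94) - 657225/16 = 243460 - 657225/16 = 3238135/16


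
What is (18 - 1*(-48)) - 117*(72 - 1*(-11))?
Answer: -9645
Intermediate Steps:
(18 - 1*(-48)) - 117*(72 - 1*(-11)) = (18 + 48) - 117*(72 + 11) = 66 - 117*83 = 66 - 9711 = -9645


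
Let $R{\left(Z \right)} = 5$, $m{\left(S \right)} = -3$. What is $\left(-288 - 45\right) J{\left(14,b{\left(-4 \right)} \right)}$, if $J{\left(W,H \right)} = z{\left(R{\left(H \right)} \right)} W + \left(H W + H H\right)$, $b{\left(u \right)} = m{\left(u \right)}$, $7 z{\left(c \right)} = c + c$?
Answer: $4329$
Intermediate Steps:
$z{\left(c \right)} = \frac{2 c}{7}$ ($z{\left(c \right)} = \frac{c + c}{7} = \frac{2 c}{7}$)
$b{\left(u \right)} = -3$
$J{\left(W,H \right)} = H^{2} + \frac{10 W}{7} + H W$ ($J{\left(W,H \right)} = \frac{2}{7} \cdot 5 W + \left(H W + H H\right) = \frac{10 W}{7} + \left(H W + H^{2}\right) = \frac{10 W}{7} + \left(H^{2} + H W\right) = H^{2} + \frac{10 W}{7} + H W$)
$\left(-288 - 45\right) J{\left(14,b{\left(-4 \right)} \right)} = \left(-288 - 45\right) \left(\left(-3\right)^{2} + \frac{10}{7} \cdot 14 - 42\right) = - 333 \left(9 + 20 - 42\right) = \left(-333\right) \left(-13\right) = 4329$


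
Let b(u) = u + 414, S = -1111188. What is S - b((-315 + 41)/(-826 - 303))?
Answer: -1254998932/1129 ≈ -1.1116e+6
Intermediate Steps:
b(u) = 414 + u
S - b((-315 + 41)/(-826 - 303)) = -1111188 - (414 + (-315 + 41)/(-826 - 303)) = -1111188 - (414 - 274/(-1129)) = -1111188 - (414 - 274*(-1/1129)) = -1111188 - (414 + 274/1129) = -1111188 - 1*467680/1129 = -1111188 - 467680/1129 = -1254998932/1129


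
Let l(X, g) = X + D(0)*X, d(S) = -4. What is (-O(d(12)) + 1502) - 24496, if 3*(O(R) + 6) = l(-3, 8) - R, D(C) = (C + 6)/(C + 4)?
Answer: -137921/6 ≈ -22987.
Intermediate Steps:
D(C) = (6 + C)/(4 + C)
l(X, g) = 5*X/2 (l(X, g) = X + ((6 + 0)/(4 + 0))*X = X + (6/4)*X = X + ((¼)*6)*X = X + 3*X/2 = 5*X/2)
O(R) = -17/2 - R/3 (O(R) = -6 + ((5/2)*(-3) - R)/3 = -6 + (-15/2 - R)/3 = -6 + (-5/2 - R/3) = -17/2 - R/3)
(-O(d(12)) + 1502) - 24496 = (-(-17/2 - ⅓*(-4)) + 1502) - 24496 = (-(-17/2 + 4/3) + 1502) - 24496 = (-1*(-43/6) + 1502) - 24496 = (43/6 + 1502) - 24496 = 9055/6 - 24496 = -137921/6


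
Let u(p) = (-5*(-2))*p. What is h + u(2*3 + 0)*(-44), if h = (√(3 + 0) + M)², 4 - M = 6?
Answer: -2640 + (2 - √3)² ≈ -2639.9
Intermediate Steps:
u(p) = 10*p
M = -2 (M = 4 - 1*6 = 4 - 6 = -2)
h = (-2 + √3)² (h = (√(3 + 0) - 2)² = (√3 - 2)² = (-2 + √3)² ≈ 0.071797)
h + u(2*3 + 0)*(-44) = (2 - √3)² + (10*(2*3 + 0))*(-44) = (2 - √3)² + (10*(6 + 0))*(-44) = (2 - √3)² + (10*6)*(-44) = (2 - √3)² + 60*(-44) = (2 - √3)² - 2640 = -2640 + (2 - √3)²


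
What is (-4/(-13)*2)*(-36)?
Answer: -288/13 ≈ -22.154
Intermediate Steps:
(-4/(-13)*2)*(-36) = (-4*(-1/13)*2)*(-36) = ((4/13)*2)*(-36) = (8/13)*(-36) = -288/13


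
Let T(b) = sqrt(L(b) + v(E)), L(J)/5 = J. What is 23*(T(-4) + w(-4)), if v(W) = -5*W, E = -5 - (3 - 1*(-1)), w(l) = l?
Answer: 23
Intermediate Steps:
L(J) = 5*J
E = -9 (E = -5 - (3 + 1) = -5 - 1*4 = -5 - 4 = -9)
T(b) = sqrt(45 + 5*b) (T(b) = sqrt(5*b - 5*(-9)) = sqrt(5*b + 45) = sqrt(45 + 5*b))
23*(T(-4) + w(-4)) = 23*(sqrt(45 + 5*(-4)) - 4) = 23*(sqrt(45 - 20) - 4) = 23*(sqrt(25) - 4) = 23*(5 - 4) = 23*1 = 23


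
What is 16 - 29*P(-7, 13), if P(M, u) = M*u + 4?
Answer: 2539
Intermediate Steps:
P(M, u) = 4 + M*u
16 - 29*P(-7, 13) = 16 - 29*(4 - 7*13) = 16 - 29*(4 - 91) = 16 - 29*(-87) = 16 + 2523 = 2539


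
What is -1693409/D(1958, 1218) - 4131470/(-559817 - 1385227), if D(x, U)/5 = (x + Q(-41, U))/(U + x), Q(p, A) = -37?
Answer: -5230463122428973/9341073810 ≈ -5.5994e+5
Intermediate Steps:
D(x, U) = 5*(-37 + x)/(U + x) (D(x, U) = 5*((x - 37)/(U + x)) = 5*((-37 + x)/(U + x)) = 5*(-37 + x)/(U + x))
-1693409/D(1958, 1218) - 4131470/(-559817 - 1385227) = -1693409*(1218 + 1958)/(5*(-37 + 1958)) - 4131470/(-559817 - 1385227) = -1693409/(5*1921/3176) - 4131470/(-1945044) = -1693409/(5*(1/3176)*1921) - 4131470*(-1/1945044) = -1693409/9605/3176 + 2065735/972522 = -1693409*3176/9605 + 2065735/972522 = -5378266984/9605 + 2065735/972522 = -5230463122428973/9341073810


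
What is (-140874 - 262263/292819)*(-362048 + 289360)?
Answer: 2998441499063472/292819 ≈ 1.0240e+10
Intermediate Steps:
(-140874 - 262263/292819)*(-362048 + 289360) = (-140874 - 262263*1/292819)*(-72688) = (-140874 - 262263/292819)*(-72688) = -41250846069/292819*(-72688) = 2998441499063472/292819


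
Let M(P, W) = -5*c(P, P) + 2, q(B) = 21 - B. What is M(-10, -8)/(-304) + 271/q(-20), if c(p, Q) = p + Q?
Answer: 39101/6232 ≈ 6.2742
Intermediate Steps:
c(p, Q) = Q + p
M(P, W) = 2 - 10*P (M(P, W) = -5*(P + P) + 2 = -10*P + 2 = 2 - 10*P)
M(-10, -8)/(-304) + 271/q(-20) = (2 - 10*(-10))/(-304) + 271/(21 - 1*(-20)) = (2 + 100)*(-1/304) + 271/(21 + 20) = 102*(-1/304) + 271/41 = -51/152 + 271*(1/41) = -51/152 + 271/41 = 39101/6232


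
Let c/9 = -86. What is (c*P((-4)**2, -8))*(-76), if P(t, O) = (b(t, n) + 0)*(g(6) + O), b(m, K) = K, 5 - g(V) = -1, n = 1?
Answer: -117648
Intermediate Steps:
g(V) = 6 (g(V) = 5 - 1*(-1) = 5 + 1 = 6)
c = -774 (c = 9*(-86) = -774)
P(t, O) = 6 + O (P(t, O) = (1 + 0)*(6 + O) = 1*(6 + O) = 6 + O)
(c*P((-4)**2, -8))*(-76) = -774*(6 - 8)*(-76) = -774*(-2)*(-76) = 1548*(-76) = -117648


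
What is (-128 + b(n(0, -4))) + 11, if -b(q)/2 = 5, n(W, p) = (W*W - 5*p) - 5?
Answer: -127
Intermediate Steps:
n(W, p) = -5 + W**2 - 5*p (n(W, p) = (W**2 - 5*p) - 5 = -5 + W**2 - 5*p)
b(q) = -10 (b(q) = -2*5 = -10)
(-128 + b(n(0, -4))) + 11 = (-128 - 10) + 11 = -138 + 11 = -127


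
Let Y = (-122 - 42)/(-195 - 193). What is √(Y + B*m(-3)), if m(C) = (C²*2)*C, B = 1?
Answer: I*√504109/97 ≈ 7.3197*I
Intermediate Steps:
m(C) = 2*C³ (m(C) = (2*C²)*C = 2*C³)
Y = 41/97 (Y = -164/(-388) = -164*(-1/388) = 41/97 ≈ 0.42268)
√(Y + B*m(-3)) = √(41/97 + 1*(2*(-3)³)) = √(41/97 + 1*(2*(-27))) = √(41/97 + 1*(-54)) = √(41/97 - 54) = √(-5197/97) = I*√504109/97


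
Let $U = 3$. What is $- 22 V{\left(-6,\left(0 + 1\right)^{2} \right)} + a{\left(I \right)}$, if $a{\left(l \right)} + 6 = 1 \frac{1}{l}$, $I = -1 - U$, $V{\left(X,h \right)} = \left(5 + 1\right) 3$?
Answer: $- \frac{1609}{4} \approx -402.25$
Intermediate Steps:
$V{\left(X,h \right)} = 18$ ($V{\left(X,h \right)} = 6 \cdot 3 = 18$)
$I = -4$ ($I = -1 - 3 = -4$)
$a{\left(l \right)} = -6 + \frac{1}{l}$ ($a{\left(l \right)} = -6 + 1 \frac{1}{l} = -6 + \frac{1}{l}$)
$- 22 V{\left(-6,\left(0 + 1\right)^{2} \right)} + a{\left(I \right)} = \left(-22\right) 18 - \left(6 - \frac{1}{-4}\right) = -396 - \frac{25}{4} = - \frac{1609}{4}$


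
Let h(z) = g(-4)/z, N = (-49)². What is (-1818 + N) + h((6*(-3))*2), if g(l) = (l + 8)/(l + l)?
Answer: 41977/72 ≈ 583.01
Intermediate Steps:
g(l) = (8 + l)/(2*l) (g(l) = (8 + l)/((2*l)) = (8 + l)*(1/(2*l)) = (8 + l)/(2*l))
N = 2401
h(z) = -1/(2*z) (h(z) = ((½)*(8 - 4)/(-4))/z = ((½)*(-¼)*4)/z = -1/(2*z))
(-1818 + N) + h((6*(-3))*2) = (-1818 + 2401) - 1/(2*((6*(-3))*2)) = 583 - 1/(2*((-18*2))) = 583 - ½/(-36) = 583 - ½*(-1/36) = 583 + 1/72 = 41977/72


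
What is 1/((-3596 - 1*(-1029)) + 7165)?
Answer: 1/4598 ≈ 0.00021749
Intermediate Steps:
1/((-3596 - 1*(-1029)) + 7165) = 1/((-3596 + 1029) + 7165) = 1/(-2567 + 7165) = 1/4598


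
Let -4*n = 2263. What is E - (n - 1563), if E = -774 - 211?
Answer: 4575/4 ≈ 1143.8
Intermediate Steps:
E = -985
n = -2263/4 (n = -1/4*2263 = -2263/4 ≈ -565.75)
E - (n - 1563) = -985 - (-2263/4 - 1563) = -985 - 1*(-8515/4) = -985 + 8515/4 = 4575/4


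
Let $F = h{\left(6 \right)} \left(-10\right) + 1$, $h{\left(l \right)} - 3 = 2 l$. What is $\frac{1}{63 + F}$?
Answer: $- \frac{1}{86} \approx -0.011628$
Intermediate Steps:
$h{\left(l \right)} = 3 + 2 l$
$F = -149$ ($F = \left(3 + 2 \cdot 6\right) \left(-10\right) + 1 = \left(3 + 12\right) \left(-10\right) + 1 = 15 \left(-10\right) + 1 = -150 + 1 = -149$)
$\frac{1}{63 + F} = \frac{1}{63 - 149} = \frac{1}{-86} = - \frac{1}{86}$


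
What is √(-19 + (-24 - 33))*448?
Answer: 896*I*√19 ≈ 3905.6*I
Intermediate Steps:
√(-19 + (-24 - 33))*448 = √(-19 - 57)*448 = √(-76)*448 = (2*I*√19)*448 = 896*I*√19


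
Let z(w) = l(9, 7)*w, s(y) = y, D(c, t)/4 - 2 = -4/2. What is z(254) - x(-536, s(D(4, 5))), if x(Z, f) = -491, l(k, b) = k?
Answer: 2777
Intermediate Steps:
D(c, t) = 0 (D(c, t) = 8 + 4*(-4/2) = 8 + 4*(-4*1/2) = 8 + 4*(-2) = 8 - 8 = 0)
z(w) = 9*w
z(254) - x(-536, s(D(4, 5))) = 9*254 - 1*(-491) = 2286 + 491 = 2777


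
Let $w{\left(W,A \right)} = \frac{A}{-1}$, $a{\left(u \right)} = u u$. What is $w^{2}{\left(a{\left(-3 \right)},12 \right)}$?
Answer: $144$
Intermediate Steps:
$a{\left(u \right)} = u^{2}$
$w{\left(W,A \right)} = - A$ ($w{\left(W,A \right)} = A \left(-1\right) = - A$)
$w^{2}{\left(a{\left(-3 \right)},12 \right)} = \left(\left(-1\right) 12\right)^{2} = \left(-12\right)^{2} = 144$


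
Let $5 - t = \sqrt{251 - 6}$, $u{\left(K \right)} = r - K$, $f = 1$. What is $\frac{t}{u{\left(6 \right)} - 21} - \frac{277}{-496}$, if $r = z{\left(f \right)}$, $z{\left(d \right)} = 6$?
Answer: $\frac{3337}{10416} + \frac{\sqrt{5}}{3} \approx 1.0657$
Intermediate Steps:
$r = 6$
$u{\left(K \right)} = 6 - K$
$t = 5 - 7 \sqrt{5}$ ($t = 5 - \sqrt{251 - 6} = 5 - \sqrt{245} = 5 - 7 \sqrt{5} \approx -10.652$)
$\frac{t}{u{\left(6 \right)} - 21} - \frac{277}{-496} = \frac{5 - 7 \sqrt{5}}{\left(6 - 6\right) - 21} - \frac{277}{-496} = \frac{5 - 7 \sqrt{5}}{\left(6 - 6\right) - 21} - - \frac{277}{496} = \frac{5 - 7 \sqrt{5}}{0 - 21} + \frac{277}{496} = \frac{5 - 7 \sqrt{5}}{-21} + \frac{277}{496} = \left(5 - 7 \sqrt{5}\right) \left(- \frac{1}{21}\right) + \frac{277}{496} = \left(- \frac{5}{21} + \frac{\sqrt{5}}{3}\right) + \frac{277}{496} = \frac{3337}{10416} + \frac{\sqrt{5}}{3}$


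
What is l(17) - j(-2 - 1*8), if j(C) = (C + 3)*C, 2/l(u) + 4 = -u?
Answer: -1472/21 ≈ -70.095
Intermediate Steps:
l(u) = 2/(-4 - u)
j(C) = C*(3 + C) (j(C) = (3 + C)*C = C*(3 + C))
l(17) - j(-2 - 1*8) = -2/(4 + 17) - (-2 - 1*8)*(3 + (-2 - 1*8)) = -2/21 - (-2 - 8)*(3 + (-2 - 8)) = -2*1/21 - (-10)*(3 - 10) = -2/21 - (-10)*(-7) = -2/21 - 1*70 = -2/21 - 70 = -1472/21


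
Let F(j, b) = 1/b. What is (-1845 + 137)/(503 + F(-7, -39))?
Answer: -16653/4904 ≈ -3.3958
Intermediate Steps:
(-1845 + 137)/(503 + F(-7, -39)) = (-1845 + 137)/(503 + 1/(-39)) = -1708/(503 - 1/39) = -1708/19616/39 = -1708*39/19616 = -16653/4904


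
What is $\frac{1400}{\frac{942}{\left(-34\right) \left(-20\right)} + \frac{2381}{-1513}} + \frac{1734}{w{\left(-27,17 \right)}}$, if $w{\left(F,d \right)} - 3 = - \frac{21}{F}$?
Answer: $- \frac{39747241}{5701} \approx -6972.0$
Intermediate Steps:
$w{\left(F,d \right)} = 3 - \frac{21}{F}$
$\frac{1400}{\frac{942}{\left(-34\right) \left(-20\right)} + \frac{2381}{-1513}} + \frac{1734}{w{\left(-27,17 \right)}} = \frac{1400}{\frac{942}{\left(-34\right) \left(-20\right)} + \frac{2381}{-1513}} + \frac{1734}{3 - \frac{21}{-27}} = \frac{1400}{\frac{942}{680} + 2381 \left(- \frac{1}{1513}\right)} + \frac{1734}{3 - - \frac{7}{9}} = \frac{1400}{942 \cdot \frac{1}{680} - \frac{2381}{1513}} + \frac{1734}{3 + \frac{7}{9}} = \frac{1400}{\frac{471}{340} - \frac{2381}{1513}} + \frac{1734}{\frac{34}{9}} = \frac{1400}{- \frac{5701}{30260}} + 1734 \cdot \frac{9}{34} = 1400 \left(- \frac{30260}{5701}\right) + 459 = - \frac{42364000}{5701} + 459 = - \frac{39747241}{5701}$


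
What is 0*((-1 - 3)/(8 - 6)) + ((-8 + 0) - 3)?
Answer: -11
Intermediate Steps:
0*((-1 - 3)/(8 - 6)) + ((-8 + 0) - 3) = 0*(-4/2) + (-8 - 3) = 0*(-4*½) - 11 = 0*(-2) - 11 = 0 - 11 = -11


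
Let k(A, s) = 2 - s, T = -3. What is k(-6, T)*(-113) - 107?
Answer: -672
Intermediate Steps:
k(-6, T)*(-113) - 107 = (2 - 1*(-3))*(-113) - 107 = (2 + 3)*(-113) - 107 = 5*(-113) - 107 = -565 - 107 = -672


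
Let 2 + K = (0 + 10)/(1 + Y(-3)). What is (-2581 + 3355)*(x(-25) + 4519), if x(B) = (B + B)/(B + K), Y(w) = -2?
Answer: 129453822/37 ≈ 3.4988e+6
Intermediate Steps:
K = -12 (K = -2 + (0 + 10)/(1 - 2) = -2 + 10/(-1) = -2 + 10*(-1) = -2 - 10 = -12)
x(B) = 2*B/(-12 + B) (x(B) = (B + B)/(B - 12) = (2*B)/(-12 + B) = 2*B/(-12 + B))
(-2581 + 3355)*(x(-25) + 4519) = (-2581 + 3355)*(2*(-25)/(-12 - 25) + 4519) = 774*(2*(-25)/(-37) + 4519) = 774*(2*(-25)*(-1/37) + 4519) = 774*(50/37 + 4519) = 774*(167253/37) = 129453822/37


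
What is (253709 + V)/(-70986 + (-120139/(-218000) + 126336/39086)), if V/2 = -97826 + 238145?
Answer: -2276518065778000/302410790263523 ≈ -7.5279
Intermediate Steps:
V = 280638 (V = 2*(-97826 + 238145) = 2*140319 = 280638)
(253709 + V)/(-70986 + (-120139/(-218000) + 126336/39086)) = (253709 + 280638)/(-70986 + (-120139/(-218000) + 126336/39086)) = 534347/(-70986 + (-120139*(-1/218000) + 126336*(1/39086))) = 534347/(-70986 + (120139/218000 + 63168/19543)) = 534347/(-70986 + 16118500477/4260374000) = 534347/(-302410790263523/4260374000) = 534347*(-4260374000/302410790263523) = -2276518065778000/302410790263523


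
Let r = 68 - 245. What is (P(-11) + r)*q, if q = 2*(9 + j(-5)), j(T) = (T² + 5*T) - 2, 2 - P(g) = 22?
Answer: -2758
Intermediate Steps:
P(g) = -20 (P(g) = 2 - 1*22 = 2 - 22 = -20)
j(T) = -2 + T² + 5*T
r = -177
q = 14 (q = 2*(9 + (-2 + (-5)² + 5*(-5))) = 2*(9 + (-2 + 25 - 25)) = 2*(9 - 2) = 2*7 = 14)
(P(-11) + r)*q = (-20 - 177)*14 = -197*14 = -2758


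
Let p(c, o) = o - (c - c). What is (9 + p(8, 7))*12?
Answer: 192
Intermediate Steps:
p(c, o) = o (p(c, o) = o - 1*0 = o + 0 = o)
(9 + p(8, 7))*12 = (9 + 7)*12 = 16*12 = 192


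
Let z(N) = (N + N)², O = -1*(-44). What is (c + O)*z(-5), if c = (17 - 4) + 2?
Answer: 5900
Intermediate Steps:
O = 44
c = 15 (c = 13 + 2 = 15)
z(N) = 4*N² (z(N) = (2*N)² = 4*N²)
(c + O)*z(-5) = (15 + 44)*(4*(-5)²) = 59*(4*25) = 59*100 = 5900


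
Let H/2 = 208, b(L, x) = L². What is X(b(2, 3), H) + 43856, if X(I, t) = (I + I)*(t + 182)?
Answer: 48640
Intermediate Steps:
H = 416 (H = 2*208 = 416)
X(I, t) = 2*I*(182 + t) (X(I, t) = (2*I)*(182 + t) = 2*I*(182 + t))
X(b(2, 3), H) + 43856 = 2*2²*(182 + 416) + 43856 = 2*4*598 + 43856 = 4784 + 43856 = 48640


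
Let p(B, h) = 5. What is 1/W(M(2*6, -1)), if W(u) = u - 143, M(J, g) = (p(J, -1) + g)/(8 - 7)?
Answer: -1/139 ≈ -0.0071942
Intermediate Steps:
M(J, g) = 5 + g (M(J, g) = (5 + g)/(8 - 7) = (5 + g)/1 = (5 + g)*1 = 5 + g)
W(u) = -143 + u
1/W(M(2*6, -1)) = 1/(-143 + (5 - 1)) = 1/(-143 + 4) = 1/(-139) = -1/139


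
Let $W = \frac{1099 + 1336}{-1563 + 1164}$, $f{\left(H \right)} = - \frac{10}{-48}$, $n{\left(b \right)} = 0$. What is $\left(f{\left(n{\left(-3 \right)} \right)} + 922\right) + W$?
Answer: $\frac{2924209}{3192} \approx 916.11$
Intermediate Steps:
$f{\left(H \right)} = \frac{5}{24}$ ($f{\left(H \right)} = \left(-10\right) \left(- \frac{1}{48}\right) = \frac{5}{24}$)
$W = - \frac{2435}{399}$ ($W = \frac{2435}{-399} = 2435 \left(- \frac{1}{399}\right) = - \frac{2435}{399} \approx -6.1028$)
$\left(f{\left(n{\left(-3 \right)} \right)} + 922\right) + W = \left(\frac{5}{24} + 922\right) - \frac{2435}{399} = \frac{22133}{24} - \frac{2435}{399} = \frac{2924209}{3192}$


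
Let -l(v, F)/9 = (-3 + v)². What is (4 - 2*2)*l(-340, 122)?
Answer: 0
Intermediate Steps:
l(v, F) = -9*(-3 + v)²
(4 - 2*2)*l(-340, 122) = (4 - 2*2)*(-9*(-3 - 340)²) = (4 - 4)*(-9*(-343)²) = 0*(-9*117649) = 0*(-1058841) = 0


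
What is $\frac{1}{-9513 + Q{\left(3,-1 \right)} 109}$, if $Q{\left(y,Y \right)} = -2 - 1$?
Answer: $- \frac{1}{9840} \approx -0.00010163$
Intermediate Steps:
$Q{\left(y,Y \right)} = -3$ ($Q{\left(y,Y \right)} = -2 - 1 = -3$)
$\frac{1}{-9513 + Q{\left(3,-1 \right)} 109} = \frac{1}{-9513 - 327} = \frac{1}{-9840} = - \frac{1}{9840}$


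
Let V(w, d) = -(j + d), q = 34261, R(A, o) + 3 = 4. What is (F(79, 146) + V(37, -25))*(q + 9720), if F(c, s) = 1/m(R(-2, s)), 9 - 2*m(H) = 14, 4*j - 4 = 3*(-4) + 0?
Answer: 5849473/5 ≈ 1.1699e+6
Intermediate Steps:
R(A, o) = 1 (R(A, o) = -3 + 4 = 1)
j = -2 (j = 1 + (3*(-4) + 0)/4 = 1 + (-12 + 0)/4 = 1 + (1/4)*(-12) = 1 - 3 = -2)
m(H) = -5/2 (m(H) = 9/2 - 1/2*14 = 9/2 - 7 = -5/2)
V(w, d) = 2 - d (V(w, d) = -(-2 + d) = 2 - d)
F(c, s) = -2/5 (F(c, s) = 1/(-5/2) = -2/5)
(F(79, 146) + V(37, -25))*(q + 9720) = (-2/5 + (2 - 1*(-25)))*(34261 + 9720) = (-2/5 + (2 + 25))*43981 = (-2/5 + 27)*43981 = (133/5)*43981 = 5849473/5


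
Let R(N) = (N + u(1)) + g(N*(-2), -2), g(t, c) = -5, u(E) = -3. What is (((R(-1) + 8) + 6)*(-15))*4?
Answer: -300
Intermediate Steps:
R(N) = -8 + N (R(N) = (N - 3) - 5 = (-3 + N) - 5 = -8 + N)
(((R(-1) + 8) + 6)*(-15))*4 = ((((-8 - 1) + 8) + 6)*(-15))*4 = (((-9 + 8) + 6)*(-15))*4 = ((-1 + 6)*(-15))*4 = (5*(-15))*4 = -75*4 = -300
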